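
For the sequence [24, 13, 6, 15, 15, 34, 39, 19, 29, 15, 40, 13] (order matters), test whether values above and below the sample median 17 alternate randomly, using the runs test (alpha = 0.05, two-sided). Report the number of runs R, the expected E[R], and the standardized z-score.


Step 1: Compute median = 17; label A = above, B = below.
Labels in order: ABBBBAAAABAB  (n_A = 6, n_B = 6)
Step 2: Count runs R = 6.
Step 3: Under H0 (random ordering), E[R] = 2*n_A*n_B/(n_A+n_B) + 1 = 2*6*6/12 + 1 = 7.0000.
        Var[R] = 2*n_A*n_B*(2*n_A*n_B - n_A - n_B) / ((n_A+n_B)^2 * (n_A+n_B-1)) = 4320/1584 = 2.7273.
        SD[R] = 1.6514.
Step 4: Continuity-corrected z = (R + 0.5 - E[R]) / SD[R] = (6 + 0.5 - 7.0000) / 1.6514 = -0.3028.
Step 5: Two-sided p-value via normal approximation = 2*(1 - Phi(|z|)) = 0.762069.
Step 6: alpha = 0.05. fail to reject H0.

R = 6, z = -0.3028, p = 0.762069, fail to reject H0.


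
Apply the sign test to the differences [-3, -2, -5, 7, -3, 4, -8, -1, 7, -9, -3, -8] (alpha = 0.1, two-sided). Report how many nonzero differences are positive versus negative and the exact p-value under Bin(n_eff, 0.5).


Step 1: Discard zero differences. Original n = 12; n_eff = number of nonzero differences = 12.
Nonzero differences (with sign): -3, -2, -5, +7, -3, +4, -8, -1, +7, -9, -3, -8
Step 2: Count signs: positive = 3, negative = 9.
Step 3: Under H0: P(positive) = 0.5, so the number of positives S ~ Bin(12, 0.5).
Step 4: Two-sided exact p-value = sum of Bin(12,0.5) probabilities at or below the observed probability = 0.145996.
Step 5: alpha = 0.1. fail to reject H0.

n_eff = 12, pos = 3, neg = 9, p = 0.145996, fail to reject H0.


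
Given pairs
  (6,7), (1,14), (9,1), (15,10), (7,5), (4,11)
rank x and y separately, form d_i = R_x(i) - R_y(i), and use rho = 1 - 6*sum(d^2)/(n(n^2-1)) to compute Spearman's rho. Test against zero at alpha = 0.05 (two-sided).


Step 1: Rank x and y separately (midranks; no ties here).
rank(x): 6->3, 1->1, 9->5, 15->6, 7->4, 4->2
rank(y): 7->3, 14->6, 1->1, 10->4, 5->2, 11->5
Step 2: d_i = R_x(i) - R_y(i); compute d_i^2.
  (3-3)^2=0, (1-6)^2=25, (5-1)^2=16, (6-4)^2=4, (4-2)^2=4, (2-5)^2=9
sum(d^2) = 58.
Step 3: rho = 1 - 6*58 / (6*(6^2 - 1)) = 1 - 348/210 = -0.657143.
Step 4: Under H0, t = rho * sqrt((n-2)/(1-rho^2)) = -1.7436 ~ t(4).
Step 5: Two-sided p-value from the t-distribution with 4 df = 0.156175.
Step 6: alpha = 0.05. fail to reject H0.

rho = -0.6571, p = 0.156175, fail to reject H0 at alpha = 0.05.


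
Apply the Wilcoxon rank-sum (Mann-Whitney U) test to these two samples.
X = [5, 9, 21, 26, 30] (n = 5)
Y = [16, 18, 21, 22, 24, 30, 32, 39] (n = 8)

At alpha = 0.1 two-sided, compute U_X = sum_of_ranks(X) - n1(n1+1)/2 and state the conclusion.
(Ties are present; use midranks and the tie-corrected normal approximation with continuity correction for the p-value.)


Step 1: Combine and sort all 13 observations; assign midranks.
sorted (value, group): (5,X), (9,X), (16,Y), (18,Y), (21,X), (21,Y), (22,Y), (24,Y), (26,X), (30,X), (30,Y), (32,Y), (39,Y)
ranks: 5->1, 9->2, 16->3, 18->4, 21->5.5, 21->5.5, 22->7, 24->8, 26->9, 30->10.5, 30->10.5, 32->12, 39->13
Step 2: Rank sum for X: R1 = 1 + 2 + 5.5 + 9 + 10.5 = 28.
Step 3: U_X = R1 - n1(n1+1)/2 = 28 - 5*6/2 = 28 - 15 = 13.
       U_Y = n1*n2 - U_X = 40 - 13 = 27.
Step 4: Ties are present, so use the tie-corrected normal approximation (with continuity correction) for the p-value.
Step 5: p-value = 0.340019; compare to alpha = 0.1. fail to reject H0.

U_X = 13, p = 0.340019, fail to reject H0 at alpha = 0.1.


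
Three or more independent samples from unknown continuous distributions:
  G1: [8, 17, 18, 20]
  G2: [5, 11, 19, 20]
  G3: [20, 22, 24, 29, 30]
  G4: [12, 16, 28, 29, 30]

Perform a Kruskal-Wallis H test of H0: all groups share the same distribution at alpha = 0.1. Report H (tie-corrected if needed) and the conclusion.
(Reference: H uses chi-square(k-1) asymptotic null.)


Step 1: Combine all N = 18 observations and assign midranks.
sorted (value, group, rank): (5,G2,1), (8,G1,2), (11,G2,3), (12,G4,4), (16,G4,5), (17,G1,6), (18,G1,7), (19,G2,8), (20,G1,10), (20,G2,10), (20,G3,10), (22,G3,12), (24,G3,13), (28,G4,14), (29,G3,15.5), (29,G4,15.5), (30,G3,17.5), (30,G4,17.5)
Step 2: Sum ranks within each group.
R_1 = 25 (n_1 = 4)
R_2 = 22 (n_2 = 4)
R_3 = 68 (n_3 = 5)
R_4 = 56 (n_4 = 5)
Step 3: H = 12/(N(N+1)) * sum(R_i^2/n_i) - 3(N+1)
     = 12/(18*19) * (25^2/4 + 22^2/4 + 68^2/5 + 56^2/5) - 3*19
     = 0.035088 * 1829.25 - 57
     = 7.184211.
Step 4: Ties present; correction factor C = 1 - 36/(18^3 - 18) = 0.993808. Corrected H = 7.184211 / 0.993808 = 7.228972.
Step 5: Under H0, H ~ chi^2(3); p-value = 0.064947.
Step 6: alpha = 0.1. reject H0.

H = 7.2290, df = 3, p = 0.064947, reject H0.


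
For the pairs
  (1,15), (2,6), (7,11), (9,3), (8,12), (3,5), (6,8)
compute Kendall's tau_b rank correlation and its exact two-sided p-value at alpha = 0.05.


Step 1: Enumerate the 21 unordered pairs (i,j) with i<j and classify each by sign(x_j-x_i) * sign(y_j-y_i).
  (1,2):dx=+1,dy=-9->D; (1,3):dx=+6,dy=-4->D; (1,4):dx=+8,dy=-12->D; (1,5):dx=+7,dy=-3->D
  (1,6):dx=+2,dy=-10->D; (1,7):dx=+5,dy=-7->D; (2,3):dx=+5,dy=+5->C; (2,4):dx=+7,dy=-3->D
  (2,5):dx=+6,dy=+6->C; (2,6):dx=+1,dy=-1->D; (2,7):dx=+4,dy=+2->C; (3,4):dx=+2,dy=-8->D
  (3,5):dx=+1,dy=+1->C; (3,6):dx=-4,dy=-6->C; (3,7):dx=-1,dy=-3->C; (4,5):dx=-1,dy=+9->D
  (4,6):dx=-6,dy=+2->D; (4,7):dx=-3,dy=+5->D; (5,6):dx=-5,dy=-7->C; (5,7):dx=-2,dy=-4->C
  (6,7):dx=+3,dy=+3->C
Step 2: C = 9, D = 12, total pairs = 21.
Step 3: tau = (C - D)/(n(n-1)/2) = (9 - 12)/21 = -0.142857.
Step 4: Exact two-sided p-value (enumerate n! = 5040 permutations of y under H0): p = 0.772619.
Step 5: alpha = 0.05. fail to reject H0.

tau_b = -0.1429 (C=9, D=12), p = 0.772619, fail to reject H0.


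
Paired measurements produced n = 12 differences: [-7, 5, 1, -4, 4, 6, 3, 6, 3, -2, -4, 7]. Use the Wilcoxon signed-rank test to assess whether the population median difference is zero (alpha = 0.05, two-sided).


Step 1: Drop any zero differences (none here) and take |d_i|.
|d| = [7, 5, 1, 4, 4, 6, 3, 6, 3, 2, 4, 7]
Step 2: Midrank |d_i| (ties get averaged ranks).
ranks: |7|->11.5, |5|->8, |1|->1, |4|->6, |4|->6, |6|->9.5, |3|->3.5, |6|->9.5, |3|->3.5, |2|->2, |4|->6, |7|->11.5
Step 3: Attach original signs; sum ranks with positive sign and with negative sign.
W+ = 8 + 1 + 6 + 9.5 + 3.5 + 9.5 + 3.5 + 11.5 = 52.5
W- = 11.5 + 6 + 2 + 6 = 25.5
(Check: W+ + W- = 78 should equal n(n+1)/2 = 78.)
Step 4: Test statistic W = min(W+, W-) = 25.5.
Step 5: Ties in |d|, so use the tie-corrected normal approximation.
        E[W] = n(n+1)/4 = 12*13/4 = 39.
        Tie groups: |d|=3 (t=2), |d|=4 (t=3), |d|=6 (t=2), |d|=7 (t=2); sum(t^3 - t) = 42.
        Var[W] = n(n+1)(2n+1)/24 - sum(t^3-t)/48 = 3900/24 - 42/48 = 161.625.
        z = (W - E[W]) / sqrt(Var[W]) = (25.5 - 39) / 12.7132 = -1.0619.
        Two-sided p = 2*Phi(z) = 0.288286.
Step 6: alpha = 0.05. fail to reject H0.

W+ = 52.5, W- = 25.5, W = min = 25.5, p = 0.288286, fail to reject H0.


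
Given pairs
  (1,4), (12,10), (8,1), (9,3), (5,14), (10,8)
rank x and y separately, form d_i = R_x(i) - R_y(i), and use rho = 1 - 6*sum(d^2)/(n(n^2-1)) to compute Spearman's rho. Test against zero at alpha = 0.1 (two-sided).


Step 1: Rank x and y separately (midranks; no ties here).
rank(x): 1->1, 12->6, 8->3, 9->4, 5->2, 10->5
rank(y): 4->3, 10->5, 1->1, 3->2, 14->6, 8->4
Step 2: d_i = R_x(i) - R_y(i); compute d_i^2.
  (1-3)^2=4, (6-5)^2=1, (3-1)^2=4, (4-2)^2=4, (2-6)^2=16, (5-4)^2=1
sum(d^2) = 30.
Step 3: rho = 1 - 6*30 / (6*(6^2 - 1)) = 1 - 180/210 = 0.142857.
Step 4: Under H0, t = rho * sqrt((n-2)/(1-rho^2)) = 0.2887 ~ t(4).
Step 5: Two-sided p-value from the t-distribution with 4 df = 0.787172.
Step 6: alpha = 0.1. fail to reject H0.

rho = 0.1429, p = 0.787172, fail to reject H0 at alpha = 0.1.


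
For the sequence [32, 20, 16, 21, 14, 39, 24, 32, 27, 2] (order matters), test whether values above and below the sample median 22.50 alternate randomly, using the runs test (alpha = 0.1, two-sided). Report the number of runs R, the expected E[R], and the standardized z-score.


Step 1: Compute median = 22.50; label A = above, B = below.
Labels in order: ABBBBAAAAB  (n_A = 5, n_B = 5)
Step 2: Count runs R = 4.
Step 3: Under H0 (random ordering), E[R] = 2*n_A*n_B/(n_A+n_B) + 1 = 2*5*5/10 + 1 = 6.0000.
        Var[R] = 2*n_A*n_B*(2*n_A*n_B - n_A - n_B) / ((n_A+n_B)^2 * (n_A+n_B-1)) = 2000/900 = 2.2222.
        SD[R] = 1.4907.
Step 4: Continuity-corrected z = (R + 0.5 - E[R]) / SD[R] = (4 + 0.5 - 6.0000) / 1.4907 = -1.0062.
Step 5: Two-sided p-value via normal approximation = 2*(1 - Phi(|z|)) = 0.314305.
Step 6: alpha = 0.1. fail to reject H0.

R = 4, z = -1.0062, p = 0.314305, fail to reject H0.


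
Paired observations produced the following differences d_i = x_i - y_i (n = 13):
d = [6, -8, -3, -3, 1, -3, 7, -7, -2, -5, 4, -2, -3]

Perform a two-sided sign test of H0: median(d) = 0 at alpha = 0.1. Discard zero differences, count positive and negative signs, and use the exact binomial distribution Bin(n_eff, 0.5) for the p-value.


Step 1: Discard zero differences. Original n = 13; n_eff = number of nonzero differences = 13.
Nonzero differences (with sign): +6, -8, -3, -3, +1, -3, +7, -7, -2, -5, +4, -2, -3
Step 2: Count signs: positive = 4, negative = 9.
Step 3: Under H0: P(positive) = 0.5, so the number of positives S ~ Bin(13, 0.5).
Step 4: Two-sided exact p-value = sum of Bin(13,0.5) probabilities at or below the observed probability = 0.266846.
Step 5: alpha = 0.1. fail to reject H0.

n_eff = 13, pos = 4, neg = 9, p = 0.266846, fail to reject H0.


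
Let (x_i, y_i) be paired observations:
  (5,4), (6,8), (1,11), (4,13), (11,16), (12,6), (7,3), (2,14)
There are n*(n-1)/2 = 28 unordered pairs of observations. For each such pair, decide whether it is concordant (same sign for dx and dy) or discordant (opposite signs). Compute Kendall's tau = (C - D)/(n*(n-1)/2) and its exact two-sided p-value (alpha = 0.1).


Step 1: Enumerate the 28 unordered pairs (i,j) with i<j and classify each by sign(x_j-x_i) * sign(y_j-y_i).
  (1,2):dx=+1,dy=+4->C; (1,3):dx=-4,dy=+7->D; (1,4):dx=-1,dy=+9->D; (1,5):dx=+6,dy=+12->C
  (1,6):dx=+7,dy=+2->C; (1,7):dx=+2,dy=-1->D; (1,8):dx=-3,dy=+10->D; (2,3):dx=-5,dy=+3->D
  (2,4):dx=-2,dy=+5->D; (2,5):dx=+5,dy=+8->C; (2,6):dx=+6,dy=-2->D; (2,7):dx=+1,dy=-5->D
  (2,8):dx=-4,dy=+6->D; (3,4):dx=+3,dy=+2->C; (3,5):dx=+10,dy=+5->C; (3,6):dx=+11,dy=-5->D
  (3,7):dx=+6,dy=-8->D; (3,8):dx=+1,dy=+3->C; (4,5):dx=+7,dy=+3->C; (4,6):dx=+8,dy=-7->D
  (4,7):dx=+3,dy=-10->D; (4,8):dx=-2,dy=+1->D; (5,6):dx=+1,dy=-10->D; (5,7):dx=-4,dy=-13->C
  (5,8):dx=-9,dy=-2->C; (6,7):dx=-5,dy=-3->C; (6,8):dx=-10,dy=+8->D; (7,8):dx=-5,dy=+11->D
Step 2: C = 11, D = 17, total pairs = 28.
Step 3: tau = (C - D)/(n(n-1)/2) = (11 - 17)/28 = -0.214286.
Step 4: Exact two-sided p-value (enumerate n! = 40320 permutations of y under H0): p = 0.548413.
Step 5: alpha = 0.1. fail to reject H0.

tau_b = -0.2143 (C=11, D=17), p = 0.548413, fail to reject H0.


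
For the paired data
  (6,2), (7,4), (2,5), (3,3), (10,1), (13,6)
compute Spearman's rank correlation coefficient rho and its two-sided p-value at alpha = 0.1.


Step 1: Rank x and y separately (midranks; no ties here).
rank(x): 6->3, 7->4, 2->1, 3->2, 10->5, 13->6
rank(y): 2->2, 4->4, 5->5, 3->3, 1->1, 6->6
Step 2: d_i = R_x(i) - R_y(i); compute d_i^2.
  (3-2)^2=1, (4-4)^2=0, (1-5)^2=16, (2-3)^2=1, (5-1)^2=16, (6-6)^2=0
sum(d^2) = 34.
Step 3: rho = 1 - 6*34 / (6*(6^2 - 1)) = 1 - 204/210 = 0.028571.
Step 4: Under H0, t = rho * sqrt((n-2)/(1-rho^2)) = 0.0572 ~ t(4).
Step 5: Two-sided p-value from the t-distribution with 4 df = 0.957155.
Step 6: alpha = 0.1. fail to reject H0.

rho = 0.0286, p = 0.957155, fail to reject H0 at alpha = 0.1.


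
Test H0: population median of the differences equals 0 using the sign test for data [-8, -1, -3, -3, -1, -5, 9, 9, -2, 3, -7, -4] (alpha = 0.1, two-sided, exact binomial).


Step 1: Discard zero differences. Original n = 12; n_eff = number of nonzero differences = 12.
Nonzero differences (with sign): -8, -1, -3, -3, -1, -5, +9, +9, -2, +3, -7, -4
Step 2: Count signs: positive = 3, negative = 9.
Step 3: Under H0: P(positive) = 0.5, so the number of positives S ~ Bin(12, 0.5).
Step 4: Two-sided exact p-value = sum of Bin(12,0.5) probabilities at or below the observed probability = 0.145996.
Step 5: alpha = 0.1. fail to reject H0.

n_eff = 12, pos = 3, neg = 9, p = 0.145996, fail to reject H0.


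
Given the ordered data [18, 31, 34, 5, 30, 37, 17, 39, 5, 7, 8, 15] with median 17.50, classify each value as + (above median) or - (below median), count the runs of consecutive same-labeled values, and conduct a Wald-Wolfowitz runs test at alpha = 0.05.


Step 1: Compute median = 17.50; label A = above, B = below.
Labels in order: AAABAABABBBB  (n_A = 6, n_B = 6)
Step 2: Count runs R = 6.
Step 3: Under H0 (random ordering), E[R] = 2*n_A*n_B/(n_A+n_B) + 1 = 2*6*6/12 + 1 = 7.0000.
        Var[R] = 2*n_A*n_B*(2*n_A*n_B - n_A - n_B) / ((n_A+n_B)^2 * (n_A+n_B-1)) = 4320/1584 = 2.7273.
        SD[R] = 1.6514.
Step 4: Continuity-corrected z = (R + 0.5 - E[R]) / SD[R] = (6 + 0.5 - 7.0000) / 1.6514 = -0.3028.
Step 5: Two-sided p-value via normal approximation = 2*(1 - Phi(|z|)) = 0.762069.
Step 6: alpha = 0.05. fail to reject H0.

R = 6, z = -0.3028, p = 0.762069, fail to reject H0.


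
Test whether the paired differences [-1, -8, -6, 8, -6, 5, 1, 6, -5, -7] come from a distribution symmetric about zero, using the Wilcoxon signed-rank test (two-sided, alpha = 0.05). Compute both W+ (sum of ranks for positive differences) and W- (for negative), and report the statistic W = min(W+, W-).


Step 1: Drop any zero differences (none here) and take |d_i|.
|d| = [1, 8, 6, 8, 6, 5, 1, 6, 5, 7]
Step 2: Midrank |d_i| (ties get averaged ranks).
ranks: |1|->1.5, |8|->9.5, |6|->6, |8|->9.5, |6|->6, |5|->3.5, |1|->1.5, |6|->6, |5|->3.5, |7|->8
Step 3: Attach original signs; sum ranks with positive sign and with negative sign.
W+ = 9.5 + 3.5 + 1.5 + 6 = 20.5
W- = 1.5 + 9.5 + 6 + 6 + 3.5 + 8 = 34.5
(Check: W+ + W- = 55 should equal n(n+1)/2 = 55.)
Step 4: Test statistic W = min(W+, W-) = 20.5.
Step 5: Ties in |d|, so use the tie-corrected normal approximation.
        E[W] = n(n+1)/4 = 10*11/4 = 27.5.
        Tie groups: |d|=1 (t=2), |d|=5 (t=2), |d|=6 (t=3), |d|=8 (t=2); sum(t^3 - t) = 42.
        Var[W] = n(n+1)(2n+1)/24 - sum(t^3-t)/48 = 2310/24 - 42/48 = 95.375.
        z = (W - E[W]) / sqrt(Var[W]) = (20.5 - 27.5) / 9.7660 = -0.7168.
        Two-sided p = 2*Phi(z) = 0.473515.
Step 6: alpha = 0.05. fail to reject H0.

W+ = 20.5, W- = 34.5, W = min = 20.5, p = 0.473515, fail to reject H0.


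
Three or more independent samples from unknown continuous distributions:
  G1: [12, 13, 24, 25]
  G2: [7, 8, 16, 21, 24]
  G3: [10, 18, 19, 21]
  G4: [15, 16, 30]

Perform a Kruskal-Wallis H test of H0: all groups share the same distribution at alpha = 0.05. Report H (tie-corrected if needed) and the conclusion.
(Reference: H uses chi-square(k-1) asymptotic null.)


Step 1: Combine all N = 16 observations and assign midranks.
sorted (value, group, rank): (7,G2,1), (8,G2,2), (10,G3,3), (12,G1,4), (13,G1,5), (15,G4,6), (16,G2,7.5), (16,G4,7.5), (18,G3,9), (19,G3,10), (21,G2,11.5), (21,G3,11.5), (24,G1,13.5), (24,G2,13.5), (25,G1,15), (30,G4,16)
Step 2: Sum ranks within each group.
R_1 = 37.5 (n_1 = 4)
R_2 = 35.5 (n_2 = 5)
R_3 = 33.5 (n_3 = 4)
R_4 = 29.5 (n_4 = 3)
Step 3: H = 12/(N(N+1)) * sum(R_i^2/n_i) - 3(N+1)
     = 12/(16*17) * (37.5^2/4 + 35.5^2/5 + 33.5^2/4 + 29.5^2/3) - 3*17
     = 0.044118 * 1174.26 - 51
     = 0.805515.
Step 4: Ties present; correction factor C = 1 - 18/(16^3 - 16) = 0.995588. Corrected H = 0.805515 / 0.995588 = 0.809084.
Step 5: Under H0, H ~ chi^2(3); p-value = 0.847293.
Step 6: alpha = 0.05. fail to reject H0.

H = 0.8091, df = 3, p = 0.847293, fail to reject H0.


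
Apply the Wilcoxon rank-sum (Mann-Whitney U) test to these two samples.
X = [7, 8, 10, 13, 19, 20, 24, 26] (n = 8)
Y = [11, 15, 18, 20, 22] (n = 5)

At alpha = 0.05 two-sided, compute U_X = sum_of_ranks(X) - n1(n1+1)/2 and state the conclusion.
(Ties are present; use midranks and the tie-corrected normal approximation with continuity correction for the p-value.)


Step 1: Combine and sort all 13 observations; assign midranks.
sorted (value, group): (7,X), (8,X), (10,X), (11,Y), (13,X), (15,Y), (18,Y), (19,X), (20,X), (20,Y), (22,Y), (24,X), (26,X)
ranks: 7->1, 8->2, 10->3, 11->4, 13->5, 15->6, 18->7, 19->8, 20->9.5, 20->9.5, 22->11, 24->12, 26->13
Step 2: Rank sum for X: R1 = 1 + 2 + 3 + 5 + 8 + 9.5 + 12 + 13 = 53.5.
Step 3: U_X = R1 - n1(n1+1)/2 = 53.5 - 8*9/2 = 53.5 - 36 = 17.5.
       U_Y = n1*n2 - U_X = 40 - 17.5 = 22.5.
Step 4: Ties are present, so use the tie-corrected normal approximation (with continuity correction) for the p-value.
Step 5: p-value = 0.769390; compare to alpha = 0.05. fail to reject H0.

U_X = 17.5, p = 0.769390, fail to reject H0 at alpha = 0.05.


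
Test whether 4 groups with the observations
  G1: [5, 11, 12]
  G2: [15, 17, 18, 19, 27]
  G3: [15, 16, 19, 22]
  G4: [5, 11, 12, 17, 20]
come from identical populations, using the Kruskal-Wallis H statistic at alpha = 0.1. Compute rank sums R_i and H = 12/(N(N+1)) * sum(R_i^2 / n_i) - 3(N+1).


Step 1: Combine all N = 17 observations and assign midranks.
sorted (value, group, rank): (5,G1,1.5), (5,G4,1.5), (11,G1,3.5), (11,G4,3.5), (12,G1,5.5), (12,G4,5.5), (15,G2,7.5), (15,G3,7.5), (16,G3,9), (17,G2,10.5), (17,G4,10.5), (18,G2,12), (19,G2,13.5), (19,G3,13.5), (20,G4,15), (22,G3,16), (27,G2,17)
Step 2: Sum ranks within each group.
R_1 = 10.5 (n_1 = 3)
R_2 = 60.5 (n_2 = 5)
R_3 = 46 (n_3 = 4)
R_4 = 36 (n_4 = 5)
Step 3: H = 12/(N(N+1)) * sum(R_i^2/n_i) - 3(N+1)
     = 12/(17*18) * (10.5^2/3 + 60.5^2/5 + 46^2/4 + 36^2/5) - 3*18
     = 0.039216 * 1557 - 54
     = 7.058824.
Step 4: Ties present; correction factor C = 1 - 36/(17^3 - 17) = 0.992647. Corrected H = 7.058824 / 0.992647 = 7.111111.
Step 5: Under H0, H ~ chi^2(3); p-value = 0.068439.
Step 6: alpha = 0.1. reject H0.

H = 7.1111, df = 3, p = 0.068439, reject H0.


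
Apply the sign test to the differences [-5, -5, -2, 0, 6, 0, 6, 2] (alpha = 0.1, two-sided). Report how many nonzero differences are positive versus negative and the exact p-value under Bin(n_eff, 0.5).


Step 1: Discard zero differences. Original n = 8; n_eff = number of nonzero differences = 6.
Nonzero differences (with sign): -5, -5, -2, +6, +6, +2
Step 2: Count signs: positive = 3, negative = 3.
Step 3: Under H0: P(positive) = 0.5, so the number of positives S ~ Bin(6, 0.5).
Step 4: Two-sided exact p-value = sum of Bin(6,0.5) probabilities at or below the observed probability = 1.000000.
Step 5: alpha = 0.1. fail to reject H0.

n_eff = 6, pos = 3, neg = 3, p = 1.000000, fail to reject H0.


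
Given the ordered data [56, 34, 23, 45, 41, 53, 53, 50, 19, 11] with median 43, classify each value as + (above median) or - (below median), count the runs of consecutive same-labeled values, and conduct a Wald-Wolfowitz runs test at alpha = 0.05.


Step 1: Compute median = 43; label A = above, B = below.
Labels in order: ABBABAAABB  (n_A = 5, n_B = 5)
Step 2: Count runs R = 6.
Step 3: Under H0 (random ordering), E[R] = 2*n_A*n_B/(n_A+n_B) + 1 = 2*5*5/10 + 1 = 6.0000.
        Var[R] = 2*n_A*n_B*(2*n_A*n_B - n_A - n_B) / ((n_A+n_B)^2 * (n_A+n_B-1)) = 2000/900 = 2.2222.
        SD[R] = 1.4907.
Step 4: R = E[R], so z = 0 with no continuity correction.
Step 5: Two-sided p-value via normal approximation = 2*(1 - Phi(|z|)) = 1.000000.
Step 6: alpha = 0.05. fail to reject H0.

R = 6, z = 0.0000, p = 1.000000, fail to reject H0.


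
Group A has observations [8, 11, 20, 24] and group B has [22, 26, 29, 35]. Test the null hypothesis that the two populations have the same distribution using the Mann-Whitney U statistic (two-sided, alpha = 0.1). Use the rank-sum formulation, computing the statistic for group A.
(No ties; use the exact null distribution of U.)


Step 1: Combine and sort all 8 observations; assign midranks.
sorted (value, group): (8,X), (11,X), (20,X), (22,Y), (24,X), (26,Y), (29,Y), (35,Y)
ranks: 8->1, 11->2, 20->3, 22->4, 24->5, 26->6, 29->7, 35->8
Step 2: Rank sum for X: R1 = 1 + 2 + 3 + 5 = 11.
Step 3: U_X = R1 - n1(n1+1)/2 = 11 - 4*5/2 = 11 - 10 = 1.
       U_Y = n1*n2 - U_X = 16 - 1 = 15.
Step 4: No ties, so the exact null distribution of U (based on enumerating the C(8,4) = 70 equally likely rank assignments) gives the two-sided p-value.
Step 5: p-value = 0.057143; compare to alpha = 0.1. reject H0.

U_X = 1, p = 0.057143, reject H0 at alpha = 0.1.


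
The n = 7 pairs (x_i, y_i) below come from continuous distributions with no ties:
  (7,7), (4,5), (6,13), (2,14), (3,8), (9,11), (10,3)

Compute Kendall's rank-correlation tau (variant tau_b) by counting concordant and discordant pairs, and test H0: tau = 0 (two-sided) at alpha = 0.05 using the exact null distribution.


Step 1: Enumerate the 21 unordered pairs (i,j) with i<j and classify each by sign(x_j-x_i) * sign(y_j-y_i).
  (1,2):dx=-3,dy=-2->C; (1,3):dx=-1,dy=+6->D; (1,4):dx=-5,dy=+7->D; (1,5):dx=-4,dy=+1->D
  (1,6):dx=+2,dy=+4->C; (1,7):dx=+3,dy=-4->D; (2,3):dx=+2,dy=+8->C; (2,4):dx=-2,dy=+9->D
  (2,5):dx=-1,dy=+3->D; (2,6):dx=+5,dy=+6->C; (2,7):dx=+6,dy=-2->D; (3,4):dx=-4,dy=+1->D
  (3,5):dx=-3,dy=-5->C; (3,6):dx=+3,dy=-2->D; (3,7):dx=+4,dy=-10->D; (4,5):dx=+1,dy=-6->D
  (4,6):dx=+7,dy=-3->D; (4,7):dx=+8,dy=-11->D; (5,6):dx=+6,dy=+3->C; (5,7):dx=+7,dy=-5->D
  (6,7):dx=+1,dy=-8->D
Step 2: C = 6, D = 15, total pairs = 21.
Step 3: tau = (C - D)/(n(n-1)/2) = (6 - 15)/21 = -0.428571.
Step 4: Exact two-sided p-value (enumerate n! = 5040 permutations of y under H0): p = 0.238889.
Step 5: alpha = 0.05. fail to reject H0.

tau_b = -0.4286 (C=6, D=15), p = 0.238889, fail to reject H0.


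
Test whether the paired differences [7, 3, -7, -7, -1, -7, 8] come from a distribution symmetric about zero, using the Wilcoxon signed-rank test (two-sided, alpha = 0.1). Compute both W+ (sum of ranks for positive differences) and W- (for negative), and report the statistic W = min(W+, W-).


Step 1: Drop any zero differences (none here) and take |d_i|.
|d| = [7, 3, 7, 7, 1, 7, 8]
Step 2: Midrank |d_i| (ties get averaged ranks).
ranks: |7|->4.5, |3|->2, |7|->4.5, |7|->4.5, |1|->1, |7|->4.5, |8|->7
Step 3: Attach original signs; sum ranks with positive sign and with negative sign.
W+ = 4.5 + 2 + 7 = 13.5
W- = 4.5 + 4.5 + 1 + 4.5 = 14.5
(Check: W+ + W- = 28 should equal n(n+1)/2 = 28.)
Step 4: Test statistic W = min(W+, W-) = 13.5.
Step 5: Ties in |d|, so use the tie-corrected normal approximation.
        E[W] = n(n+1)/4 = 7*8/4 = 14.
        Tie groups: |d|=7 (t=4); sum(t^3 - t) = 60.
        Var[W] = n(n+1)(2n+1)/24 - sum(t^3-t)/48 = 840/24 - 60/48 = 33.75.
        z = (W - E[W]) / sqrt(Var[W]) = (13.5 - 14) / 5.8095 = -0.0861.
        Two-sided p = 2*Phi(z) = 0.931414.
Step 6: alpha = 0.1. fail to reject H0.

W+ = 13.5, W- = 14.5, W = min = 13.5, p = 0.931414, fail to reject H0.


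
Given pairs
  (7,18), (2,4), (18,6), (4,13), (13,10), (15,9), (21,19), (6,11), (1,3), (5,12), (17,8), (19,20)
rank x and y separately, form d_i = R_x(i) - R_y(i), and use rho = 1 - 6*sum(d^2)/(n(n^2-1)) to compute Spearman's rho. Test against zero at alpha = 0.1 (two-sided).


Step 1: Rank x and y separately (midranks; no ties here).
rank(x): 7->6, 2->2, 18->10, 4->3, 13->7, 15->8, 21->12, 6->5, 1->1, 5->4, 17->9, 19->11
rank(y): 18->10, 4->2, 6->3, 13->9, 10->6, 9->5, 19->11, 11->7, 3->1, 12->8, 8->4, 20->12
Step 2: d_i = R_x(i) - R_y(i); compute d_i^2.
  (6-10)^2=16, (2-2)^2=0, (10-3)^2=49, (3-9)^2=36, (7-6)^2=1, (8-5)^2=9, (12-11)^2=1, (5-7)^2=4, (1-1)^2=0, (4-8)^2=16, (9-4)^2=25, (11-12)^2=1
sum(d^2) = 158.
Step 3: rho = 1 - 6*158 / (12*(12^2 - 1)) = 1 - 948/1716 = 0.447552.
Step 4: Under H0, t = rho * sqrt((n-2)/(1-rho^2)) = 1.5826 ~ t(10).
Step 5: Two-sided p-value from the t-distribution with 10 df = 0.144586.
Step 6: alpha = 0.1. fail to reject H0.

rho = 0.4476, p = 0.144586, fail to reject H0 at alpha = 0.1.


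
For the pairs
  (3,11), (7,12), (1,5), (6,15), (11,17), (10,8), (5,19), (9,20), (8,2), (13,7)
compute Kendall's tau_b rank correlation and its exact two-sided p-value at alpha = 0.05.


Step 1: Enumerate the 45 unordered pairs (i,j) with i<j and classify each by sign(x_j-x_i) * sign(y_j-y_i).
  (1,2):dx=+4,dy=+1->C; (1,3):dx=-2,dy=-6->C; (1,4):dx=+3,dy=+4->C; (1,5):dx=+8,dy=+6->C
  (1,6):dx=+7,dy=-3->D; (1,7):dx=+2,dy=+8->C; (1,8):dx=+6,dy=+9->C; (1,9):dx=+5,dy=-9->D
  (1,10):dx=+10,dy=-4->D; (2,3):dx=-6,dy=-7->C; (2,4):dx=-1,dy=+3->D; (2,5):dx=+4,dy=+5->C
  (2,6):dx=+3,dy=-4->D; (2,7):dx=-2,dy=+7->D; (2,8):dx=+2,dy=+8->C; (2,9):dx=+1,dy=-10->D
  (2,10):dx=+6,dy=-5->D; (3,4):dx=+5,dy=+10->C; (3,5):dx=+10,dy=+12->C; (3,6):dx=+9,dy=+3->C
  (3,7):dx=+4,dy=+14->C; (3,8):dx=+8,dy=+15->C; (3,9):dx=+7,dy=-3->D; (3,10):dx=+12,dy=+2->C
  (4,5):dx=+5,dy=+2->C; (4,6):dx=+4,dy=-7->D; (4,7):dx=-1,dy=+4->D; (4,8):dx=+3,dy=+5->C
  (4,9):dx=+2,dy=-13->D; (4,10):dx=+7,dy=-8->D; (5,6):dx=-1,dy=-9->C; (5,7):dx=-6,dy=+2->D
  (5,8):dx=-2,dy=+3->D; (5,9):dx=-3,dy=-15->C; (5,10):dx=+2,dy=-10->D; (6,7):dx=-5,dy=+11->D
  (6,8):dx=-1,dy=+12->D; (6,9):dx=-2,dy=-6->C; (6,10):dx=+3,dy=-1->D; (7,8):dx=+4,dy=+1->C
  (7,9):dx=+3,dy=-17->D; (7,10):dx=+8,dy=-12->D; (8,9):dx=-1,dy=-18->C; (8,10):dx=+4,dy=-13->D
  (9,10):dx=+5,dy=+5->C
Step 2: C = 23, D = 22, total pairs = 45.
Step 3: tau = (C - D)/(n(n-1)/2) = (23 - 22)/45 = 0.022222.
Step 4: Exact two-sided p-value (enumerate n! = 3628800 permutations of y under H0): p = 1.000000.
Step 5: alpha = 0.05. fail to reject H0.

tau_b = 0.0222 (C=23, D=22), p = 1.000000, fail to reject H0.


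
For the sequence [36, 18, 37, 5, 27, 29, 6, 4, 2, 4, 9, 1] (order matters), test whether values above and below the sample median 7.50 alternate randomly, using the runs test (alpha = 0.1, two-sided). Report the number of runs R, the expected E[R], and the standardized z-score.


Step 1: Compute median = 7.50; label A = above, B = below.
Labels in order: AAABAABBBBAB  (n_A = 6, n_B = 6)
Step 2: Count runs R = 6.
Step 3: Under H0 (random ordering), E[R] = 2*n_A*n_B/(n_A+n_B) + 1 = 2*6*6/12 + 1 = 7.0000.
        Var[R] = 2*n_A*n_B*(2*n_A*n_B - n_A - n_B) / ((n_A+n_B)^2 * (n_A+n_B-1)) = 4320/1584 = 2.7273.
        SD[R] = 1.6514.
Step 4: Continuity-corrected z = (R + 0.5 - E[R]) / SD[R] = (6 + 0.5 - 7.0000) / 1.6514 = -0.3028.
Step 5: Two-sided p-value via normal approximation = 2*(1 - Phi(|z|)) = 0.762069.
Step 6: alpha = 0.1. fail to reject H0.

R = 6, z = -0.3028, p = 0.762069, fail to reject H0.


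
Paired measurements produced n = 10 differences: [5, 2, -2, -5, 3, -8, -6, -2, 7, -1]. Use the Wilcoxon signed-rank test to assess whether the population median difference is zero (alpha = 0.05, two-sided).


Step 1: Drop any zero differences (none here) and take |d_i|.
|d| = [5, 2, 2, 5, 3, 8, 6, 2, 7, 1]
Step 2: Midrank |d_i| (ties get averaged ranks).
ranks: |5|->6.5, |2|->3, |2|->3, |5|->6.5, |3|->5, |8|->10, |6|->8, |2|->3, |7|->9, |1|->1
Step 3: Attach original signs; sum ranks with positive sign and with negative sign.
W+ = 6.5 + 3 + 5 + 9 = 23.5
W- = 3 + 6.5 + 10 + 8 + 3 + 1 = 31.5
(Check: W+ + W- = 55 should equal n(n+1)/2 = 55.)
Step 4: Test statistic W = min(W+, W-) = 23.5.
Step 5: Ties in |d|, so use the tie-corrected normal approximation.
        E[W] = n(n+1)/4 = 10*11/4 = 27.5.
        Tie groups: |d|=2 (t=3), |d|=5 (t=2); sum(t^3 - t) = 30.
        Var[W] = n(n+1)(2n+1)/24 - sum(t^3-t)/48 = 2310/24 - 30/48 = 95.625.
        z = (W - E[W]) / sqrt(Var[W]) = (23.5 - 27.5) / 9.7788 = -0.4090.
        Two-sided p = 2*Phi(z) = 0.682504.
Step 6: alpha = 0.05. fail to reject H0.

W+ = 23.5, W- = 31.5, W = min = 23.5, p = 0.682504, fail to reject H0.


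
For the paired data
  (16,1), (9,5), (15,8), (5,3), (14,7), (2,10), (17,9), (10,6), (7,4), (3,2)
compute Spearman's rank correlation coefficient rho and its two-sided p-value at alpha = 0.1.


Step 1: Rank x and y separately (midranks; no ties here).
rank(x): 16->9, 9->5, 15->8, 5->3, 14->7, 2->1, 17->10, 10->6, 7->4, 3->2
rank(y): 1->1, 5->5, 8->8, 3->3, 7->7, 10->10, 9->9, 6->6, 4->4, 2->2
Step 2: d_i = R_x(i) - R_y(i); compute d_i^2.
  (9-1)^2=64, (5-5)^2=0, (8-8)^2=0, (3-3)^2=0, (7-7)^2=0, (1-10)^2=81, (10-9)^2=1, (6-6)^2=0, (4-4)^2=0, (2-2)^2=0
sum(d^2) = 146.
Step 3: rho = 1 - 6*146 / (10*(10^2 - 1)) = 1 - 876/990 = 0.115152.
Step 4: Under H0, t = rho * sqrt((n-2)/(1-rho^2)) = 0.3279 ~ t(8).
Step 5: Two-sided p-value from the t-distribution with 8 df = 0.751420.
Step 6: alpha = 0.1. fail to reject H0.

rho = 0.1152, p = 0.751420, fail to reject H0 at alpha = 0.1.


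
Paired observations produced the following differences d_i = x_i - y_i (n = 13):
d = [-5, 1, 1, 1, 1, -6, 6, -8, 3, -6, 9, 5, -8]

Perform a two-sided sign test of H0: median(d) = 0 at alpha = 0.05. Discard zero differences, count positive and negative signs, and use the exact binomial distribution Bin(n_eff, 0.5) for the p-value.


Step 1: Discard zero differences. Original n = 13; n_eff = number of nonzero differences = 13.
Nonzero differences (with sign): -5, +1, +1, +1, +1, -6, +6, -8, +3, -6, +9, +5, -8
Step 2: Count signs: positive = 8, negative = 5.
Step 3: Under H0: P(positive) = 0.5, so the number of positives S ~ Bin(13, 0.5).
Step 4: Two-sided exact p-value = sum of Bin(13,0.5) probabilities at or below the observed probability = 0.581055.
Step 5: alpha = 0.05. fail to reject H0.

n_eff = 13, pos = 8, neg = 5, p = 0.581055, fail to reject H0.


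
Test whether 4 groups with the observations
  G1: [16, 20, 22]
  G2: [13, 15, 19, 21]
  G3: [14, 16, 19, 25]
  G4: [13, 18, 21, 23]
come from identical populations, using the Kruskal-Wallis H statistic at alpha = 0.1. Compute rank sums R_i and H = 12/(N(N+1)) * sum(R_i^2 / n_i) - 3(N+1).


Step 1: Combine all N = 15 observations and assign midranks.
sorted (value, group, rank): (13,G2,1.5), (13,G4,1.5), (14,G3,3), (15,G2,4), (16,G1,5.5), (16,G3,5.5), (18,G4,7), (19,G2,8.5), (19,G3,8.5), (20,G1,10), (21,G2,11.5), (21,G4,11.5), (22,G1,13), (23,G4,14), (25,G3,15)
Step 2: Sum ranks within each group.
R_1 = 28.5 (n_1 = 3)
R_2 = 25.5 (n_2 = 4)
R_3 = 32 (n_3 = 4)
R_4 = 34 (n_4 = 4)
Step 3: H = 12/(N(N+1)) * sum(R_i^2/n_i) - 3(N+1)
     = 12/(15*16) * (28.5^2/3 + 25.5^2/4 + 32^2/4 + 34^2/4) - 3*16
     = 0.050000 * 978.312 - 48
     = 0.915625.
Step 4: Ties present; correction factor C = 1 - 24/(15^3 - 15) = 0.992857. Corrected H = 0.915625 / 0.992857 = 0.922212.
Step 5: Under H0, H ~ chi^2(3); p-value = 0.820064.
Step 6: alpha = 0.1. fail to reject H0.

H = 0.9222, df = 3, p = 0.820064, fail to reject H0.


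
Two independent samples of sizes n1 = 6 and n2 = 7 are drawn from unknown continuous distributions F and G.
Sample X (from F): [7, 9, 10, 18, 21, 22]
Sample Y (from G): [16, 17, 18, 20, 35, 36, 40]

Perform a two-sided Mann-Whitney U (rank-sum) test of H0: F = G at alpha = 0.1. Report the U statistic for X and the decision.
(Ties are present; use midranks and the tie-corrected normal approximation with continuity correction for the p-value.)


Step 1: Combine and sort all 13 observations; assign midranks.
sorted (value, group): (7,X), (9,X), (10,X), (16,Y), (17,Y), (18,X), (18,Y), (20,Y), (21,X), (22,X), (35,Y), (36,Y), (40,Y)
ranks: 7->1, 9->2, 10->3, 16->4, 17->5, 18->6.5, 18->6.5, 20->8, 21->9, 22->10, 35->11, 36->12, 40->13
Step 2: Rank sum for X: R1 = 1 + 2 + 3 + 6.5 + 9 + 10 = 31.5.
Step 3: U_X = R1 - n1(n1+1)/2 = 31.5 - 6*7/2 = 31.5 - 21 = 10.5.
       U_Y = n1*n2 - U_X = 42 - 10.5 = 31.5.
Step 4: Ties are present, so use the tie-corrected normal approximation (with continuity correction) for the p-value.
Step 5: p-value = 0.152563; compare to alpha = 0.1. fail to reject H0.

U_X = 10.5, p = 0.152563, fail to reject H0 at alpha = 0.1.


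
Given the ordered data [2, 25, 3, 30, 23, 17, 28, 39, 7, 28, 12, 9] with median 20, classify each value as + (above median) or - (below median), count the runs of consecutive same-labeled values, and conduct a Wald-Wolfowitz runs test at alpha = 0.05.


Step 1: Compute median = 20; label A = above, B = below.
Labels in order: BABAABAABABB  (n_A = 6, n_B = 6)
Step 2: Count runs R = 9.
Step 3: Under H0 (random ordering), E[R] = 2*n_A*n_B/(n_A+n_B) + 1 = 2*6*6/12 + 1 = 7.0000.
        Var[R] = 2*n_A*n_B*(2*n_A*n_B - n_A - n_B) / ((n_A+n_B)^2 * (n_A+n_B-1)) = 4320/1584 = 2.7273.
        SD[R] = 1.6514.
Step 4: Continuity-corrected z = (R - 0.5 - E[R]) / SD[R] = (9 - 0.5 - 7.0000) / 1.6514 = 0.9083.
Step 5: Two-sided p-value via normal approximation = 2*(1 - Phi(|z|)) = 0.363722.
Step 6: alpha = 0.05. fail to reject H0.

R = 9, z = 0.9083, p = 0.363722, fail to reject H0.


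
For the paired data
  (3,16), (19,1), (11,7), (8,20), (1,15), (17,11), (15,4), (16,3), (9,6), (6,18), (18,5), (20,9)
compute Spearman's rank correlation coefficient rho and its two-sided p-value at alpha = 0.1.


Step 1: Rank x and y separately (midranks; no ties here).
rank(x): 3->2, 19->11, 11->6, 8->4, 1->1, 17->9, 15->7, 16->8, 9->5, 6->3, 18->10, 20->12
rank(y): 16->10, 1->1, 7->6, 20->12, 15->9, 11->8, 4->3, 3->2, 6->5, 18->11, 5->4, 9->7
Step 2: d_i = R_x(i) - R_y(i); compute d_i^2.
  (2-10)^2=64, (11-1)^2=100, (6-6)^2=0, (4-12)^2=64, (1-9)^2=64, (9-8)^2=1, (7-3)^2=16, (8-2)^2=36, (5-5)^2=0, (3-11)^2=64, (10-4)^2=36, (12-7)^2=25
sum(d^2) = 470.
Step 3: rho = 1 - 6*470 / (12*(12^2 - 1)) = 1 - 2820/1716 = -0.643357.
Step 4: Under H0, t = rho * sqrt((n-2)/(1-rho^2)) = -2.6575 ~ t(10).
Step 5: Two-sided p-value from the t-distribution with 10 df = 0.024003.
Step 6: alpha = 0.1. reject H0.

rho = -0.6434, p = 0.024003, reject H0 at alpha = 0.1.


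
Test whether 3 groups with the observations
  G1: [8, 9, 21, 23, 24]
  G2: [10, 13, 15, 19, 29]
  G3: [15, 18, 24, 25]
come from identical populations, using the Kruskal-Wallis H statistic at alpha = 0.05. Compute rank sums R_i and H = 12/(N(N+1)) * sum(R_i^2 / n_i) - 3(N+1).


Step 1: Combine all N = 14 observations and assign midranks.
sorted (value, group, rank): (8,G1,1), (9,G1,2), (10,G2,3), (13,G2,4), (15,G2,5.5), (15,G3,5.5), (18,G3,7), (19,G2,8), (21,G1,9), (23,G1,10), (24,G1,11.5), (24,G3,11.5), (25,G3,13), (29,G2,14)
Step 2: Sum ranks within each group.
R_1 = 33.5 (n_1 = 5)
R_2 = 34.5 (n_2 = 5)
R_3 = 37 (n_3 = 4)
Step 3: H = 12/(N(N+1)) * sum(R_i^2/n_i) - 3(N+1)
     = 12/(14*15) * (33.5^2/5 + 34.5^2/5 + 37^2/4) - 3*15
     = 0.057143 * 804.75 - 45
     = 0.985714.
Step 4: Ties present; correction factor C = 1 - 12/(14^3 - 14) = 0.995604. Corrected H = 0.985714 / 0.995604 = 0.990066.
Step 5: Under H0, H ~ chi^2(2); p-value = 0.609551.
Step 6: alpha = 0.05. fail to reject H0.

H = 0.9901, df = 2, p = 0.609551, fail to reject H0.


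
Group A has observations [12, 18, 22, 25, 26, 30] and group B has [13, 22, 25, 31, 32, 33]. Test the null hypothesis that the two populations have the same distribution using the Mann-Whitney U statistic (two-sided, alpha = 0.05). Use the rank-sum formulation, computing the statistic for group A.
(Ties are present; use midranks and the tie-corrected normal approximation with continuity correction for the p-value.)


Step 1: Combine and sort all 12 observations; assign midranks.
sorted (value, group): (12,X), (13,Y), (18,X), (22,X), (22,Y), (25,X), (25,Y), (26,X), (30,X), (31,Y), (32,Y), (33,Y)
ranks: 12->1, 13->2, 18->3, 22->4.5, 22->4.5, 25->6.5, 25->6.5, 26->8, 30->9, 31->10, 32->11, 33->12
Step 2: Rank sum for X: R1 = 1 + 3 + 4.5 + 6.5 + 8 + 9 = 32.
Step 3: U_X = R1 - n1(n1+1)/2 = 32 - 6*7/2 = 32 - 21 = 11.
       U_Y = n1*n2 - U_X = 36 - 11 = 25.
Step 4: Ties are present, so use the tie-corrected normal approximation (with continuity correction) for the p-value.
Step 5: p-value = 0.296258; compare to alpha = 0.05. fail to reject H0.

U_X = 11, p = 0.296258, fail to reject H0 at alpha = 0.05.


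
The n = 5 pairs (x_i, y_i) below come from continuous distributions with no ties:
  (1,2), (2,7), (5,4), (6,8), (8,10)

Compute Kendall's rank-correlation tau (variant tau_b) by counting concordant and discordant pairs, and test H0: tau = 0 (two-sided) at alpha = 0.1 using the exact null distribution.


Step 1: Enumerate the 10 unordered pairs (i,j) with i<j and classify each by sign(x_j-x_i) * sign(y_j-y_i).
  (1,2):dx=+1,dy=+5->C; (1,3):dx=+4,dy=+2->C; (1,4):dx=+5,dy=+6->C; (1,5):dx=+7,dy=+8->C
  (2,3):dx=+3,dy=-3->D; (2,4):dx=+4,dy=+1->C; (2,5):dx=+6,dy=+3->C; (3,4):dx=+1,dy=+4->C
  (3,5):dx=+3,dy=+6->C; (4,5):dx=+2,dy=+2->C
Step 2: C = 9, D = 1, total pairs = 10.
Step 3: tau = (C - D)/(n(n-1)/2) = (9 - 1)/10 = 0.800000.
Step 4: Exact two-sided p-value (enumerate n! = 120 permutations of y under H0): p = 0.083333.
Step 5: alpha = 0.1. reject H0.

tau_b = 0.8000 (C=9, D=1), p = 0.083333, reject H0.


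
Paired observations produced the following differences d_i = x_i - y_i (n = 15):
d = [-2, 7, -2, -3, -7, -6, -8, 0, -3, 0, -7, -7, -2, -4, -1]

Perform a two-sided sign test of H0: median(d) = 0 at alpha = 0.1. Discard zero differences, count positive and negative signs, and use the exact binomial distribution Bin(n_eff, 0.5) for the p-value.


Step 1: Discard zero differences. Original n = 15; n_eff = number of nonzero differences = 13.
Nonzero differences (with sign): -2, +7, -2, -3, -7, -6, -8, -3, -7, -7, -2, -4, -1
Step 2: Count signs: positive = 1, negative = 12.
Step 3: Under H0: P(positive) = 0.5, so the number of positives S ~ Bin(13, 0.5).
Step 4: Two-sided exact p-value = sum of Bin(13,0.5) probabilities at or below the observed probability = 0.003418.
Step 5: alpha = 0.1. reject H0.

n_eff = 13, pos = 1, neg = 12, p = 0.003418, reject H0.


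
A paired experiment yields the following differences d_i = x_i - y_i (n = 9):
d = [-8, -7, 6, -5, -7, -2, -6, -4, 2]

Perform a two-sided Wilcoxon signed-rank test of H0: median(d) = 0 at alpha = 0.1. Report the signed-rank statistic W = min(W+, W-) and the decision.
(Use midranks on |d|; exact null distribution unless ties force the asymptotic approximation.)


Step 1: Drop any zero differences (none here) and take |d_i|.
|d| = [8, 7, 6, 5, 7, 2, 6, 4, 2]
Step 2: Midrank |d_i| (ties get averaged ranks).
ranks: |8|->9, |7|->7.5, |6|->5.5, |5|->4, |7|->7.5, |2|->1.5, |6|->5.5, |4|->3, |2|->1.5
Step 3: Attach original signs; sum ranks with positive sign and with negative sign.
W+ = 5.5 + 1.5 = 7
W- = 9 + 7.5 + 4 + 7.5 + 1.5 + 5.5 + 3 = 38
(Check: W+ + W- = 45 should equal n(n+1)/2 = 45.)
Step 4: Test statistic W = min(W+, W-) = 7.
Step 5: Ties in |d|, so use the tie-corrected normal approximation.
        E[W] = n(n+1)/4 = 9*10/4 = 22.5.
        Tie groups: |d|=2 (t=2), |d|=6 (t=2), |d|=7 (t=2); sum(t^3 - t) = 18.
        Var[W] = n(n+1)(2n+1)/24 - sum(t^3-t)/48 = 1710/24 - 18/48 = 70.875.
        z = (W - E[W]) / sqrt(Var[W]) = (7 - 22.5) / 8.4187 = -1.8411.
        Two-sided p = 2*Phi(z) = 0.065602.
Step 6: alpha = 0.1. reject H0.

W+ = 7, W- = 38, W = min = 7, p = 0.065602, reject H0.


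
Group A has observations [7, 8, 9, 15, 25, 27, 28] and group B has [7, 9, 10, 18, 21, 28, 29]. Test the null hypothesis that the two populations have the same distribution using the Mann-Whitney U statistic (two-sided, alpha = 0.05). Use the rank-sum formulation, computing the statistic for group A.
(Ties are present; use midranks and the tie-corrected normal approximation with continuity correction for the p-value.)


Step 1: Combine and sort all 14 observations; assign midranks.
sorted (value, group): (7,X), (7,Y), (8,X), (9,X), (9,Y), (10,Y), (15,X), (18,Y), (21,Y), (25,X), (27,X), (28,X), (28,Y), (29,Y)
ranks: 7->1.5, 7->1.5, 8->3, 9->4.5, 9->4.5, 10->6, 15->7, 18->8, 21->9, 25->10, 27->11, 28->12.5, 28->12.5, 29->14
Step 2: Rank sum for X: R1 = 1.5 + 3 + 4.5 + 7 + 10 + 11 + 12.5 = 49.5.
Step 3: U_X = R1 - n1(n1+1)/2 = 49.5 - 7*8/2 = 49.5 - 28 = 21.5.
       U_Y = n1*n2 - U_X = 49 - 21.5 = 27.5.
Step 4: Ties are present, so use the tie-corrected normal approximation (with continuity correction) for the p-value.
Step 5: p-value = 0.748592; compare to alpha = 0.05. fail to reject H0.

U_X = 21.5, p = 0.748592, fail to reject H0 at alpha = 0.05.


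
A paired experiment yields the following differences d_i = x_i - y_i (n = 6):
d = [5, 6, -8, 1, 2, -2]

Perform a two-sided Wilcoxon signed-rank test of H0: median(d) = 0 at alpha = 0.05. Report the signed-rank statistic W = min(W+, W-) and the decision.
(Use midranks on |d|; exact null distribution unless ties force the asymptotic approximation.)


Step 1: Drop any zero differences (none here) and take |d_i|.
|d| = [5, 6, 8, 1, 2, 2]
Step 2: Midrank |d_i| (ties get averaged ranks).
ranks: |5|->4, |6|->5, |8|->6, |1|->1, |2|->2.5, |2|->2.5
Step 3: Attach original signs; sum ranks with positive sign and with negative sign.
W+ = 4 + 5 + 1 + 2.5 = 12.5
W- = 6 + 2.5 = 8.5
(Check: W+ + W- = 21 should equal n(n+1)/2 = 21.)
Step 4: Test statistic W = min(W+, W-) = 8.5.
Step 5: Ties in |d|, so use the tie-corrected normal approximation.
        E[W] = n(n+1)/4 = 6*7/4 = 10.5.
        Tie groups: |d|=2 (t=2); sum(t^3 - t) = 6.
        Var[W] = n(n+1)(2n+1)/24 - sum(t^3-t)/48 = 546/24 - 6/48 = 22.625.
        z = (W - E[W]) / sqrt(Var[W]) = (8.5 - 10.5) / 4.7566 = -0.4205.
        Two-sided p = 2*Phi(z) = 0.674142.
Step 6: alpha = 0.05. fail to reject H0.

W+ = 12.5, W- = 8.5, W = min = 8.5, p = 0.674142, fail to reject H0.
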